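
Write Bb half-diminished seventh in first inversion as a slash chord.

Bbø7/Db

First inversion of Bb half-diminished seventh has the third (Db) in the bass. As a slash chord: Bbø7/Db.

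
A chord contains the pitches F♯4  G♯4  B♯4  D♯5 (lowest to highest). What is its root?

The distinct letter names are F#, G#, B#, D#. Arranged as a stack of thirds they read G#–B#–D#–F#, so G# is the root (a G# dominant seventh chord).

G#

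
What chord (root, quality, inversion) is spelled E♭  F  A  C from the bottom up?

F dominant seventh, third inversion

The pitch classes Eb, F, A, C arrange in thirds as F–A–C–Eb: an F dominant seventh chord.
With the seventh (Eb) in the bass, the chord is in third inversion (figured bass 4/2).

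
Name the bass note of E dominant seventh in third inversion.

In third inversion the seventh is lowest. For E dominant seventh (E–G#–B–D) that is D.

D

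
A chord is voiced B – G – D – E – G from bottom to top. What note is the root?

E

The distinct letter names are B, G, D, E. Arranged as a stack of thirds they read E–G–B–D, so E is the root (an E minor seventh chord).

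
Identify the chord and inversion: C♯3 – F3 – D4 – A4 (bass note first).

D minor-major seventh, third inversion

Reducing to letter names: C#, F, D, A. These stack in thirds as D–F–A–C# — a D minor-major seventh chord.
C# is the seventh of D minor-major seventh; seventh in the bass means third inversion (figured bass 4/2).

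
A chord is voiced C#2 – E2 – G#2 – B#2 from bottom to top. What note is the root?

C#

C#, E, G#, B# are the tones of a C# minor-major seventh chord (C#–E–G#–B#), making C# the root.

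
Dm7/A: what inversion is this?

second inversion

Dm7/A means D minor seventh with A in the bass. A is the fifth of D minor seventh (D–F–A–C), so this is second inversion.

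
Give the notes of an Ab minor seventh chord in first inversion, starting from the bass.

Cb, Eb, Gb, Ab

Spelling Ab minor seventh: Ab–Cb–Eb–Gb. In first inversion the third is bass, giving Cb, Eb, Gb, Ab from the bottom.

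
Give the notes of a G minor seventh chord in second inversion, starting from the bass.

D, F, G, Bb

The chord tones are G–Bb–D–F. With the fifth (D) lowest for second inversion: D, F, G, Bb.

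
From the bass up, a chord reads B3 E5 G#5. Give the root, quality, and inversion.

E major, second inversion

Reducing to letter names: B, E, G#. These stack in thirds as E–G#–B — an E major triad.
B is the fifth of E major; fifth in the bass means second inversion (figured bass 6/4).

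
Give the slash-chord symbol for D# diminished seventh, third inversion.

D#dim7/C

Third inversion of D# diminished seventh has the seventh (C) in the bass. As a slash chord: D#dim7/C.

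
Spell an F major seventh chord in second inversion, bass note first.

F major seventh is F–A–C–E. Second inversion puts the fifth (C) in the bass, with the remaining tones above: C, E, F, A.

C, E, F, A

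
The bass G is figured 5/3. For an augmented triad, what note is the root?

The figures 5/3 mean the root of the chord is in the bass. If G is the root of an augmented triad, the root is G (chord tones G–B–D#).

G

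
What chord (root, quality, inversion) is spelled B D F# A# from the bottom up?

The distinct note names are B, D, F#, A#. Stacked in thirds they read B–D–F#–A#, which is a minor-major seventh chord on B.
The lowest note is B, the root of the chord, so this is root position (figured bass 7).

B minor-major seventh, root position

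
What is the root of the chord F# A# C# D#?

F#, A#, C#, D# are the tones of a D# minor seventh chord (D#–F#–A#–C#), making D# the root.

D#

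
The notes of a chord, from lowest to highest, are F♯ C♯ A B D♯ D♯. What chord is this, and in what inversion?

Reducing to letter names: F#, C#, A, B, D#. These stack in thirds as B–D#–F#–A–C# — a B dominant ninth chord.
With the fifth (F#) in the bass, the chord is in second inversion.

B dominant ninth, second inversion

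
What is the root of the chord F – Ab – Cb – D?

D

The distinct letter names are F, Ab, Cb, D. Arranged as a stack of thirds they read D–F–Ab–Cb, so D is the root (a D diminished seventh chord).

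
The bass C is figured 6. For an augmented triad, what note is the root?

The figures 6 mean the third of the chord is in the bass. If C is the third of an augmented triad, the root is Ab (chord tones Ab–C–E).

Ab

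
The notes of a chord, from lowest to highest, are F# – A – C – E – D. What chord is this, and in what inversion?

Reducing to letter names: F#, A, C, E, D. These stack in thirds as D–F#–A–C–E — a D dominant ninth chord.
F# is the third of D dominant ninth; third in the bass means first inversion.

D dominant ninth, first inversion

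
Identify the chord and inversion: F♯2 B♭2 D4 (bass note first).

The pitch classes F#, Bb, D arrange in thirds as Bb–D–F#: a Bb augmented triad.
With the fifth (F#) in the bass, the chord is in second inversion (figured bass 6/4).

Bb augmented, second inversion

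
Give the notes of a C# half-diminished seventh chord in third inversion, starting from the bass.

C# half-diminished seventh is C#–E–G–B. Third inversion puts the seventh (B) in the bass, with the remaining tones above: B, C#, E, G.

B, C#, E, G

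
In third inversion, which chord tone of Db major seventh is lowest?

C

The seventh of Db major seventh (Db–F–Ab–C) is C; that is the bass in third inversion.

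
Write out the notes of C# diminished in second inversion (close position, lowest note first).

C# diminished is C#–E–G. Second inversion puts the fifth (G) in the bass, with the remaining tones above: G, C#, E.

G, C#, E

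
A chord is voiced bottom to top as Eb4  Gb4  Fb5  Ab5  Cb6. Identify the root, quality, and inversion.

The distinct note names are Eb, Gb, Fb, Ab, Cb. Stacked in thirds they read Fb–Ab–Cb–Eb–Gb, which is a major ninth chord on Fb.
The lowest note is Eb, the seventh of the chord, so this is third inversion.

Fb major ninth, third inversion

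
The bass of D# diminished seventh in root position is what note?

D#

The root of D# diminished seventh (D#–F#–A–C) is D#; that is the bass in root position.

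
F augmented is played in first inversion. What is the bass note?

A

The third of F augmented (F–A–C#) is A; that is the bass in first inversion.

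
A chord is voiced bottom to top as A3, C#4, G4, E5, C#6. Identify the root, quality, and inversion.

A dominant seventh, root position

Reducing to letter names: A, C#, G, E. These stack in thirds as A–C#–E–G — an A dominant seventh chord.
With the root (A) in the bass, the chord is in root position (figured bass 7).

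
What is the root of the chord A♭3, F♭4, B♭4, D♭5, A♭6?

The distinct letter names are Ab, Fb, Bb, Db. Arranged as a stack of thirds they read Bb–Db–Fb–Ab, so Bb is the root (a Bb half-diminished seventh chord).

Bb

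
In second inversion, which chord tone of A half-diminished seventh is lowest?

Eb

The fifth of A half-diminished seventh (A–C–Eb–G) is Eb; that is the bass in second inversion.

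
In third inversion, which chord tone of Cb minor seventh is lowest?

Cb minor seventh is Cb–Ebb–Gb–Bbb. Third inversion places the seventh in the bass: Bbb.

Bbb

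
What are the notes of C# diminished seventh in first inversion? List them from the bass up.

The chord tones are C#–E–G–Bb. With the third (E) lowest for first inversion: E, G, Bb, C#.

E, G, Bb, C#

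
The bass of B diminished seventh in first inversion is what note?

B diminished seventh is B–D–F–Ab. First inversion places the third in the bass: D.

D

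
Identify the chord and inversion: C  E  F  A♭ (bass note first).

F minor-major seventh, second inversion

The distinct note names are C, E, F, Ab. Stacked in thirds they read F–Ab–C–E, which is a minor-major seventh chord on F.
With the fifth (C) in the bass, the chord is in second inversion (figured bass 4/3).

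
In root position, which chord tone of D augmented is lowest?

D

In root position the root is lowest. For D augmented (D–F#–A#) that is D.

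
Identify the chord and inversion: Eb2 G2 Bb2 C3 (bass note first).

C minor seventh, first inversion

Reducing to letter names: Eb, G, Bb, C. These stack in thirds as C–Eb–G–Bb — a C minor seventh chord.
With the third (Eb) in the bass, the chord is in first inversion (figured bass 6/5).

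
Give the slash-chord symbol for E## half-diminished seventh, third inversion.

E##ø7/D##

Third inversion of E## half-diminished seventh has the seventh (D##) in the bass. As a slash chord: E##ø7/D##.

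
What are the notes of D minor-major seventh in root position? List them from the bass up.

Spelling D minor-major seventh: D–F–A–C#. In root position the root is bass, giving D, F, A, C# from the bottom.

D, F, A, C#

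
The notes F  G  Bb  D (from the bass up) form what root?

Reordering F, G, Bb, D into stacked thirds gives G–Bb–D–F; the bottom of that stack, G, is the root.

G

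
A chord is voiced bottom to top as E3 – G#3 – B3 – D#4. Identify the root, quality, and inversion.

E major seventh, root position

Reducing to letter names: E, G#, B, D#. These stack in thirds as E–G#–B–D# — an E major seventh chord.
E is the root of E major seventh; root in the bass means root position (figured bass 7).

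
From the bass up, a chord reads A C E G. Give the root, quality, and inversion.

A minor seventh, root position

Reducing to letter names: A, C, E, G. These stack in thirds as A–C–E–G — an A minor seventh chord.
With the root (A) in the bass, the chord is in root position (figured bass 7).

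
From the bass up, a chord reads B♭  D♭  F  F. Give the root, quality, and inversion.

Reducing to letter names: Bb, Db, F. These stack in thirds as Bb–Db–F — a Bb minor triad.
Bb is the root of Bb minor; root in the bass means root position (figured bass 5/3).

Bb minor, root position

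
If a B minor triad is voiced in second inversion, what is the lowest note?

F#

The fifth of B minor (B–D–F#) is F#; that is the bass in second inversion.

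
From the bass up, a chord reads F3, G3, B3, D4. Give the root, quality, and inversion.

G dominant seventh, third inversion

The pitch classes F, G, B, D arrange in thirds as G–B–D–F: a G dominant seventh chord.
With the seventh (F) in the bass, the chord is in third inversion (figured bass 4/2).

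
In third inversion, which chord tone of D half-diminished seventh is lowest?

In third inversion the seventh is lowest. For D half-diminished seventh (D–F–Ab–C) that is C.

C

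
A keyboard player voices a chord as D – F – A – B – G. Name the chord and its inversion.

G dominant ninth, second inversion

The pitch classes D, F, A, B, G arrange in thirds as G–B–D–F–A: a G dominant ninth chord.
With the fifth (D) in the bass, the chord is in second inversion.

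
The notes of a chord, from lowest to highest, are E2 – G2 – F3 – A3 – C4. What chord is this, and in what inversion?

Reducing to letter names: E, G, F, A, C. These stack in thirds as F–A–C–E–G — an F major ninth chord.
The lowest note is E, the seventh of the chord, so this is third inversion.

F major ninth, third inversion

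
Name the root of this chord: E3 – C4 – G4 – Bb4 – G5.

C

The distinct letter names are E, C, G, Bb. Arranged as a stack of thirds they read C–E–G–Bb, so C is the root (a C dominant seventh chord).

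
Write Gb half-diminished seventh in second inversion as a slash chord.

Gbø7/Dbb

Second inversion of Gb half-diminished seventh has the fifth (Dbb) in the bass. As a slash chord: Gbø7/Dbb.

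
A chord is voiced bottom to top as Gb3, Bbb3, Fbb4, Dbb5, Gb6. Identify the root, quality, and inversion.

Reducing to letter names: Gb, Bbb, Fbb, Dbb. These stack in thirds as Gb–Bbb–Dbb–Fbb — a Gb diminished seventh chord.
The lowest note is Gb, the root of the chord, so this is root position (figured bass 7).

Gb diminished seventh, root position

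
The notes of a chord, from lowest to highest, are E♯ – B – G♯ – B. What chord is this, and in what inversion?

E# diminished, root position

The pitch classes E#, B, G# arrange in thirds as E#–G#–B: an E# diminished triad.
E# is the root of E# diminished; root in the bass means root position (figured bass 5/3).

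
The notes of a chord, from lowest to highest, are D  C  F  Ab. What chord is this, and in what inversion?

Reducing to letter names: D, C, F, Ab. These stack in thirds as D–F–Ab–C — a D half-diminished seventh chord.
The lowest note is D, the root of the chord, so this is root position (figured bass 7).

D half-diminished seventh, root position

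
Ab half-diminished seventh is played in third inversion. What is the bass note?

In third inversion the seventh is lowest. For Ab half-diminished seventh (Ab–Cb–Ebb–Gb) that is Gb.

Gb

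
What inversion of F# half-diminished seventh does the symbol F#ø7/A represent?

F#ø7/A means F# half-diminished seventh with A in the bass. A is the third of F# half-diminished seventh (F#–A–C–E), so this is first inversion.

first inversion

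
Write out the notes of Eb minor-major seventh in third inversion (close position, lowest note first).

D, Eb, Gb, Bb

Spelling Eb minor-major seventh: Eb–Gb–Bb–D. In third inversion the seventh is bass, giving D, Eb, Gb, Bb from the bottom.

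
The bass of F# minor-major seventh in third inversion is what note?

F# minor-major seventh is F#–A–C#–E#. Third inversion places the seventh in the bass: E#.

E#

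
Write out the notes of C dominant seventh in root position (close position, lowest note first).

Spelling C dominant seventh: C–E–G–Bb. In root position the root is bass, giving C, E, G, Bb from the bottom.

C, E, G, Bb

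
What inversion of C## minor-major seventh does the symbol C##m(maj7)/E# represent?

first inversion

C##m(maj7)/E# means C## minor-major seventh with E# in the bass. E# is the third of C## minor-major seventh (C##–E#–G##–B##), so this is first inversion.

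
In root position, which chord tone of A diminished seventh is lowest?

In root position the root is lowest. For A diminished seventh (A–C–Eb–Gb) that is A.

A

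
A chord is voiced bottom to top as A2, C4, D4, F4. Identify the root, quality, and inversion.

The pitch classes A, C, D, F arrange in thirds as D–F–A–C: a D minor seventh chord.
A is the fifth of D minor seventh; fifth in the bass means second inversion (figured bass 4/3).

D minor seventh, second inversion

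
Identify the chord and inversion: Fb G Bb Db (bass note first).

Reducing to letter names: Fb, G, Bb, Db. These stack in thirds as G–Bb–Db–Fb — a G diminished seventh chord.
The lowest note is Fb, the seventh of the chord, so this is third inversion (figured bass 4/2).

G diminished seventh, third inversion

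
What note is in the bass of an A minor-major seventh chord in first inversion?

A minor-major seventh is A–C–E–G#. First inversion places the third in the bass: C.

C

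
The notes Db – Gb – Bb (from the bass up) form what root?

Reordering Db, Gb, Bb into stacked thirds gives Gb–Bb–Db; the bottom of that stack, Gb, is the root.

Gb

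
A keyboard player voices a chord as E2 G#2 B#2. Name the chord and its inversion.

E augmented, root position

Reducing to letter names: E, G#, B#. These stack in thirds as E–G#–B# — an E augmented triad.
The lowest note is E, the root of the chord, so this is root position (figured bass 5/3).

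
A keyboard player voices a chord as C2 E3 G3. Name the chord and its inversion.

The pitch classes C, E, G arrange in thirds as C–E–G: a C major triad.
With the root (C) in the bass, the chord is in root position (figured bass 5/3).

C major, root position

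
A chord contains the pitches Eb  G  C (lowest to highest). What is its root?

The distinct letter names are Eb, G, C. Arranged as a stack of thirds they read C–Eb–G, so C is the root (a C minor triad).

C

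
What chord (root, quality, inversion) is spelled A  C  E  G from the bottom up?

A minor seventh, root position

The pitch classes A, C, E, G arrange in thirds as A–C–E–G: an A minor seventh chord.
The lowest note is A, the root of the chord, so this is root position (figured bass 7).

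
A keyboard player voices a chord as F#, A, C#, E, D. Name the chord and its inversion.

D major ninth, first inversion

Reducing to letter names: F#, A, C#, E, D. These stack in thirds as D–F#–A–C#–E — a D major ninth chord.
The lowest note is F#, the third of the chord, so this is first inversion.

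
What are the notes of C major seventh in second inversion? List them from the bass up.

G, B, C, E

The chord tones are C–E–G–B. With the fifth (G) lowest for second inversion: G, B, C, E.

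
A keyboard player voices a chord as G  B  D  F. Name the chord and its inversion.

G dominant seventh, root position

Reducing to letter names: G, B, D, F. These stack in thirds as G–B–D–F — a G dominant seventh chord.
With the root (G) in the bass, the chord is in root position (figured bass 7).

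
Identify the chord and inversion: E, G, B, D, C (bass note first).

C major ninth, first inversion

The pitch classes E, G, B, D, C arrange in thirds as C–E–G–B–D: a C major ninth chord.
With the third (E) in the bass, the chord is in first inversion.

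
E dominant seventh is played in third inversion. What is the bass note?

D

In third inversion the seventh is lowest. For E dominant seventh (E–G#–B–D) that is D.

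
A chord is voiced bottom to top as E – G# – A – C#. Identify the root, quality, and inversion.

A major seventh, second inversion

Reducing to letter names: E, G#, A, C#. These stack in thirds as A–C#–E–G# — an A major seventh chord.
With the fifth (E) in the bass, the chord is in second inversion (figured bass 4/3).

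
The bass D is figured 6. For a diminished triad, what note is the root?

The figures 6 mean the third of the chord is in the bass. If D is the third of a diminished triad, the root is B (chord tones B–D–F).

B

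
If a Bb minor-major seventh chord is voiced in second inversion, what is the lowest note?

F

The fifth of Bb minor-major seventh (Bb–Db–F–A) is F; that is the bass in second inversion.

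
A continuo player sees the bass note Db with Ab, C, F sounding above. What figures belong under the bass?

The notes Db, Ab, C, F stack in thirds as Db–F–Ab–C — a Db major seventh chord. The bass Db is the root, so this is root position: figured 7.

7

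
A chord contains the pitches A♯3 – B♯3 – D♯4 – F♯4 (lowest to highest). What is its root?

A#, B#, D#, F# are the tones of a B# half-diminished seventh chord (B#–D#–F#–A#), making B# the root.

B#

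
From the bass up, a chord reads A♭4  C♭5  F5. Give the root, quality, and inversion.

The pitch classes Ab, Cb, F arrange in thirds as F–Ab–Cb: an F diminished triad.
The lowest note is Ab, the third of the chord, so this is first inversion (figured bass 6).

F diminished, first inversion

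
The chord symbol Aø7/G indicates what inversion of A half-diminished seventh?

third inversion

Aø7/G means A half-diminished seventh with G in the bass. G is the seventh of A half-diminished seventh (A–C–Eb–G), so this is third inversion.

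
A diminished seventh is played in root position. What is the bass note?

A

The root of A diminished seventh (A–C–Eb–Gb) is A; that is the bass in root position.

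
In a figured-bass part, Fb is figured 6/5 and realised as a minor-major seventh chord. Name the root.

Db

The figures 6/5 mean the third of the chord is in the bass. If Fb is the third of a minor-major seventh chord, the root is Db (chord tones Db–Fb–Ab–C).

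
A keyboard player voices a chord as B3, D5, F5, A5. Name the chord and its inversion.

B half-diminished seventh, root position

The distinct note names are B, D, F, A. Stacked in thirds they read B–D–F–A, which is a half-diminished seventh chord on B.
B is the root of B half-diminished seventh; root in the bass means root position (figured bass 7).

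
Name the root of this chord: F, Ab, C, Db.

F, Ab, C, Db are the tones of a Db major seventh chord (Db–F–Ab–C), making Db the root.

Db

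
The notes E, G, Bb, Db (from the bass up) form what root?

E

The distinct letter names are E, G, Bb, Db. Arranged as a stack of thirds they read E–G–Bb–Db, so E is the root (an E diminished seventh chord).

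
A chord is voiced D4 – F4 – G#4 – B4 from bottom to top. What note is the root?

Reordering D, F, G#, B into stacked thirds gives G#–B–D–F; the bottom of that stack, G#, is the root.

G#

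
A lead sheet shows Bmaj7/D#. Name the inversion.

first inversion

Bmaj7/D# means B major seventh with D# in the bass. D# is the third of B major seventh (B–D#–F#–A#), so this is first inversion.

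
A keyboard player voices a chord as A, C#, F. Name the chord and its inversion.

F augmented, first inversion

The pitch classes A, C#, F arrange in thirds as F–A–C#: an F augmented triad.
A is the third of F augmented; third in the bass means first inversion (figured bass 6).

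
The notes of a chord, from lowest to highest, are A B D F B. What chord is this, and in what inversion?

The distinct note names are A, B, D, F. Stacked in thirds they read B–D–F–A, which is a half-diminished seventh chord on B.
With the seventh (A) in the bass, the chord is in third inversion (figured bass 4/2).

B half-diminished seventh, third inversion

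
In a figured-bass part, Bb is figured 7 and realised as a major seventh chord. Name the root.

The figures 7 mean the root of the chord is in the bass. If Bb is the root of a major seventh chord, the root is Bb (chord tones Bb–D–F–A).

Bb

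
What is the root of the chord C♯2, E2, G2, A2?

A

Reordering C#, E, G, A into stacked thirds gives A–C#–E–G; the bottom of that stack, A, is the root.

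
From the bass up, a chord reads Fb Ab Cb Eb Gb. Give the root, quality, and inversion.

Reducing to letter names: Fb, Ab, Cb, Eb, Gb. These stack in thirds as Fb–Ab–Cb–Eb–Gb — an Fb major ninth chord.
The lowest note is Fb, the root of the chord, so this is root position.

Fb major ninth, root position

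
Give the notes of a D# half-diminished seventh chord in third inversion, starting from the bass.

The chord tones are D#–F#–A–C#. With the seventh (C#) lowest for third inversion: C#, D#, F#, A.

C#, D#, F#, A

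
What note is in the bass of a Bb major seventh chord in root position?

Bb

In root position the root is lowest. For Bb major seventh (Bb–D–F–A) that is Bb.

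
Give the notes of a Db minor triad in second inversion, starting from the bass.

Spelling Db minor: Db–Fb–Ab. In second inversion the fifth is bass, giving Ab, Db, Fb from the bottom.

Ab, Db, Fb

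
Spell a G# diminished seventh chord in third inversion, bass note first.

F, G#, B, D

G# diminished seventh is G#–B–D–F. Third inversion puts the seventh (F) in the bass, with the remaining tones above: F, G#, B, D.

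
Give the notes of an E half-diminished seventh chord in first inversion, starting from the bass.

G, Bb, D, E

Spelling E half-diminished seventh: E–G–Bb–D. In first inversion the third is bass, giving G, Bb, D, E from the bottom.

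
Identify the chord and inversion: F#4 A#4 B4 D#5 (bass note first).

The pitch classes F#, A#, B, D# arrange in thirds as B–D#–F#–A#: a B major seventh chord.
The lowest note is F#, the fifth of the chord, so this is second inversion (figured bass 4/3).

B major seventh, second inversion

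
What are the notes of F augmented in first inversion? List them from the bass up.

A, C#, F

Spelling F augmented: F–A–C#. In first inversion the third is bass, giving A, C#, F from the bottom.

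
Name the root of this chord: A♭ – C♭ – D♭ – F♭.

Db

Ab, Cb, Db, Fb are the tones of a Db minor seventh chord (Db–Fb–Ab–Cb), making Db the root.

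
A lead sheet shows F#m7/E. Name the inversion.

F#m7/E means F# minor seventh with E in the bass. E is the seventh of F# minor seventh (F#–A–C#–E), so this is third inversion.

third inversion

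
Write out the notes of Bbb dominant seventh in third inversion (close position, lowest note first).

Abb, Bbb, Db, Fb

Spelling Bbb dominant seventh: Bbb–Db–Fb–Abb. In third inversion the seventh is bass, giving Abb, Bbb, Db, Fb from the bottom.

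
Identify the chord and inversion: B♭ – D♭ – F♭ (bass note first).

The pitch classes Bb, Db, Fb arrange in thirds as Bb–Db–Fb: a Bb diminished triad.
With the root (Bb) in the bass, the chord is in root position (figured bass 5/3).

Bb diminished, root position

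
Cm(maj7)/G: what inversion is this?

Cm(maj7)/G means C minor-major seventh with G in the bass. G is the fifth of C minor-major seventh (C–Eb–G–B), so this is second inversion.

second inversion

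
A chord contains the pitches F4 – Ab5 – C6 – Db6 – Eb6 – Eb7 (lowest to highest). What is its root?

Db

The distinct letter names are F, Ab, C, Db, Eb. Arranged as a stack of thirds they read Db–F–Ab–C–Eb, so Db is the root (a Db major ninth chord).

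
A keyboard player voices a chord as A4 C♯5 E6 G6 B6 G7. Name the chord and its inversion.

The pitch classes A, C#, E, G, B arrange in thirds as A–C#–E–G–B: an A dominant ninth chord.
A is the root of A dominant ninth; root in the bass means root position.

A dominant ninth, root position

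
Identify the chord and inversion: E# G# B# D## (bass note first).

The distinct note names are E#, G#, B#, D##. Stacked in thirds they read E#–G#–B#–D##, which is a minor-major seventh chord on E#.
With the root (E#) in the bass, the chord is in root position (figured bass 7).

E# minor-major seventh, root position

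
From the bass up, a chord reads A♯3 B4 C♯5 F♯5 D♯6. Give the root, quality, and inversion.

B major ninth, third inversion

Reducing to letter names: A#, B, C#, F#, D#. These stack in thirds as B–D#–F#–A#–C# — a B major ninth chord.
With the seventh (A#) in the bass, the chord is in third inversion.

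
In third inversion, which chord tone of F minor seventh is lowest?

The seventh of F minor seventh (F–Ab–C–Eb) is Eb; that is the bass in third inversion.

Eb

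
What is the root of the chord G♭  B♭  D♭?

The distinct letter names are Gb, Bb, Db. Arranged as a stack of thirds they read Gb–Bb–Db, so Gb is the root (a Gb major triad).

Gb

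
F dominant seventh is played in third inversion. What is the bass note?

F dominant seventh is F–A–C–Eb. Third inversion places the seventh in the bass: Eb.

Eb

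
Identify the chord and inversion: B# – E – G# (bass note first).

The pitch classes B#, E, G# arrange in thirds as E–G#–B#: an E augmented triad.
The lowest note is B#, the fifth of the chord, so this is second inversion (figured bass 6/4).

E augmented, second inversion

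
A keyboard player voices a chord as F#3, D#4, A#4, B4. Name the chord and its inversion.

B major seventh, second inversion

The pitch classes F#, D#, A#, B arrange in thirds as B–D#–F#–A#: a B major seventh chord.
With the fifth (F#) in the bass, the chord is in second inversion (figured bass 4/3).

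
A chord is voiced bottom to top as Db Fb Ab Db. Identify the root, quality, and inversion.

The pitch classes Db, Fb, Ab arrange in thirds as Db–Fb–Ab: a Db minor triad.
Db is the root of Db minor; root in the bass means root position (figured bass 5/3).

Db minor, root position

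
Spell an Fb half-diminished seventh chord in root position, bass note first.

Fb half-diminished seventh is Fb–Abb–Cbb–Ebb. Root position puts the root (Fb) in the bass, with the remaining tones above: Fb, Abb, Cbb, Ebb.

Fb, Abb, Cbb, Ebb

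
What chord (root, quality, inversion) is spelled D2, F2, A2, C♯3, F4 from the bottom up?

D minor-major seventh, root position

The distinct note names are D, F, A, C#. Stacked in thirds they read D–F–A–C#, which is a minor-major seventh chord on D.
The lowest note is D, the root of the chord, so this is root position (figured bass 7).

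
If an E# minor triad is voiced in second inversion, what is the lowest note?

B#

E# minor is E#–G#–B#. Second inversion places the fifth in the bass: B#.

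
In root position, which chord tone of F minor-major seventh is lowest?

F

F minor-major seventh is F–Ab–C–E. Root position places the root in the bass: F.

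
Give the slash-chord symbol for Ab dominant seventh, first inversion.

First inversion of Ab dominant seventh has the third (C) in the bass. As a slash chord: Ab7/C.

Ab7/C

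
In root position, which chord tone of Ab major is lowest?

Ab major is Ab–C–Eb. Root position places the root in the bass: Ab.

Ab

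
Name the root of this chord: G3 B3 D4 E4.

E

The distinct letter names are G, B, D, E. Arranged as a stack of thirds they read E–G–B–D, so E is the root (an E minor seventh chord).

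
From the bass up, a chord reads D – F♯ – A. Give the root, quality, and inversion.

The pitch classes D, F#, A arrange in thirds as D–F#–A: a D major triad.
D is the root of D major; root in the bass means root position (figured bass 5/3).

D major, root position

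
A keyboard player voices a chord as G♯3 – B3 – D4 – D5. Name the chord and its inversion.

Reducing to letter names: G#, B, D. These stack in thirds as G#–B–D — a G# diminished triad.
With the root (G#) in the bass, the chord is in root position (figured bass 5/3).

G# diminished, root position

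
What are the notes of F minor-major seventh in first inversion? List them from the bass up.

Ab, C, E, F

The chord tones are F–Ab–C–E. With the third (Ab) lowest for first inversion: Ab, C, E, F.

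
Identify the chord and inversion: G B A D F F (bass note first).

Reducing to letter names: G, B, A, D, F. These stack in thirds as G–B–D–F–A — a G dominant ninth chord.
With the root (G) in the bass, the chord is in root position.

G dominant ninth, root position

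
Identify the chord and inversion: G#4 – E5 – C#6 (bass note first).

The distinct note names are G#, E, C#. Stacked in thirds they read C#–E–G#, which is a minor triad on C#.
G# is the fifth of C# minor; fifth in the bass means second inversion (figured bass 6/4).

C# minor, second inversion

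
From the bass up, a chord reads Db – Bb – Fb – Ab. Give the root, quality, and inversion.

Bb half-diminished seventh, first inversion

The pitch classes Db, Bb, Fb, Ab arrange in thirds as Bb–Db–Fb–Ab: a Bb half-diminished seventh chord.
Db is the third of Bb half-diminished seventh; third in the bass means first inversion (figured bass 6/5).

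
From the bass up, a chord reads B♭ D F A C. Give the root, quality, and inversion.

Bb major ninth, root position

The pitch classes Bb, D, F, A, C arrange in thirds as Bb–D–F–A–C: a Bb major ninth chord.
Bb is the root of Bb major ninth; root in the bass means root position.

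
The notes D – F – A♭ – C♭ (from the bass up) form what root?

D, F, Ab, Cb are the tones of a D diminished seventh chord (D–F–Ab–Cb), making D the root.

D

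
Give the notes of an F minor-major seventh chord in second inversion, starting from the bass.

The chord tones are F–Ab–C–E. With the fifth (C) lowest for second inversion: C, E, F, Ab.

C, E, F, Ab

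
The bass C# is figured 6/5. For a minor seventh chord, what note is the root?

The figures 6/5 mean the third of the chord is in the bass. If C# is the third of a minor seventh chord, the root is A# (chord tones A#–C#–E#–G#).

A#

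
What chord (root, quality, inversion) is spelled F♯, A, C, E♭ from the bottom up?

F# diminished seventh, root position

The distinct note names are F#, A, C, Eb. Stacked in thirds they read F#–A–C–Eb, which is a diminished seventh chord on F#.
F# is the root of F# diminished seventh; root in the bass means root position (figured bass 7).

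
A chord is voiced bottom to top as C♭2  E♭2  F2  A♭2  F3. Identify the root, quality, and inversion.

F half-diminished seventh, second inversion

The distinct note names are Cb, Eb, F, Ab. Stacked in thirds they read F–Ab–Cb–Eb, which is a half-diminished seventh chord on F.
With the fifth (Cb) in the bass, the chord is in second inversion (figured bass 4/3).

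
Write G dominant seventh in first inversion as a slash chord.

First inversion of G dominant seventh has the third (B) in the bass. As a slash chord: G7/B.

G7/B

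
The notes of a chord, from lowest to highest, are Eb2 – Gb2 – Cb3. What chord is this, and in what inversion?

The pitch classes Eb, Gb, Cb arrange in thirds as Cb–Eb–Gb: a Cb major triad.
With the third (Eb) in the bass, the chord is in first inversion (figured bass 6).

Cb major, first inversion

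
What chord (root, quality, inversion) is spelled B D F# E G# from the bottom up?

E dominant ninth, second inversion

The distinct note names are B, D, F#, E, G#. Stacked in thirds they read E–G#–B–D–F#, which is a dominant ninth chord on E.
B is the fifth of E dominant ninth; fifth in the bass means second inversion.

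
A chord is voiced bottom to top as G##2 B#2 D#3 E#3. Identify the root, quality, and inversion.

The distinct note names are G##, B#, D#, E#. Stacked in thirds they read E#–G##–B#–D#, which is a dominant seventh chord on E#.
With the third (G##) in the bass, the chord is in first inversion (figured bass 6/5).

E# dominant seventh, first inversion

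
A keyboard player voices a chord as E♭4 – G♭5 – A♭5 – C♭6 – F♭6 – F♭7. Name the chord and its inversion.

The pitch classes Eb, Gb, Ab, Cb, Fb arrange in thirds as Fb–Ab–Cb–Eb–Gb: an Fb major ninth chord.
With the seventh (Eb) in the bass, the chord is in third inversion.

Fb major ninth, third inversion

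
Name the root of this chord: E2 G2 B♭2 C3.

Reordering E, G, Bb, C into stacked thirds gives C–E–G–Bb; the bottom of that stack, C, is the root.

C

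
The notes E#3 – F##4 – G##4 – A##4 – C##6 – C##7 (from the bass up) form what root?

F##

Reordering E#, F##, G##, A##, C## into stacked thirds gives F##–A##–C##–E#–G##; the bottom of that stack, F##, is the root.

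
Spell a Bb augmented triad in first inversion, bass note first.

Spelling Bb augmented: Bb–D–F#. In first inversion the third is bass, giving D, F#, Bb from the bottom.

D, F#, Bb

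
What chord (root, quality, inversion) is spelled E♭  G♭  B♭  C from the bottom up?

Reducing to letter names: Eb, Gb, Bb, C. These stack in thirds as C–Eb–Gb–Bb — a C half-diminished seventh chord.
With the third (Eb) in the bass, the chord is in first inversion (figured bass 6/5).

C half-diminished seventh, first inversion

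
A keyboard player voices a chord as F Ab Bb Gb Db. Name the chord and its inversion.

The pitch classes F, Ab, Bb, Gb, Db arrange in thirds as Gb–Bb–Db–F–Ab: a Gb major ninth chord.
With the seventh (F) in the bass, the chord is in third inversion.

Gb major ninth, third inversion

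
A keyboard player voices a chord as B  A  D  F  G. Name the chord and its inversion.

The pitch classes B, A, D, F, G arrange in thirds as G–B–D–F–A: a G dominant ninth chord.
B is the third of G dominant ninth; third in the bass means first inversion.

G dominant ninth, first inversion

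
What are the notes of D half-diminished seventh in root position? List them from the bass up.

The chord tones are D–F–Ab–C. With the root (D) lowest for root position: D, F, Ab, C.

D, F, Ab, C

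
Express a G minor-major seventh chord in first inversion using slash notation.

Gm(maj7)/Bb

First inversion of G minor-major seventh has the third (Bb) in the bass. As a slash chord: Gm(maj7)/Bb.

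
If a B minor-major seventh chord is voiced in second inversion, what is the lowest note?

F#

The fifth of B minor-major seventh (B–D–F#–A#) is F#; that is the bass in second inversion.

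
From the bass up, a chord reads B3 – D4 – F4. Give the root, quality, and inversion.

The distinct note names are B, D, F. Stacked in thirds they read B–D–F, which is a diminished triad on B.
B is the root of B diminished; root in the bass means root position (figured bass 5/3).

B diminished, root position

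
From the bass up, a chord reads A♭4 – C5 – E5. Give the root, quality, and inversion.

Ab augmented, root position

The distinct note names are Ab, C, E. Stacked in thirds they read Ab–C–E, which is an augmented triad on Ab.
Ab is the root of Ab augmented; root in the bass means root position (figured bass 5/3).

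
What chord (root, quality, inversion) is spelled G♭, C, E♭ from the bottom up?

The distinct note names are Gb, C, Eb. Stacked in thirds they read C–Eb–Gb, which is a diminished triad on C.
Gb is the fifth of C diminished; fifth in the bass means second inversion (figured bass 6/4).

C diminished, second inversion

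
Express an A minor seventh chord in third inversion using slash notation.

Third inversion of A minor seventh has the seventh (G) in the bass. As a slash chord: Am7/G.

Am7/G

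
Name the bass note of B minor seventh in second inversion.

B minor seventh is B–D–F#–A. Second inversion places the fifth in the bass: F#.

F#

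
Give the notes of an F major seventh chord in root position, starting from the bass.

F, A, C, E

The chord tones are F–A–C–E. With the root (F) lowest for root position: F, A, C, E.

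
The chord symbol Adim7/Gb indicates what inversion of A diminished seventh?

Adim7/Gb means A diminished seventh with Gb in the bass. Gb is the seventh of A diminished seventh (A–C–Eb–Gb), so this is third inversion.

third inversion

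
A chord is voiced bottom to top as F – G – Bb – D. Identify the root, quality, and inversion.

Reducing to letter names: F, G, Bb, D. These stack in thirds as G–Bb–D–F — a G minor seventh chord.
With the seventh (F) in the bass, the chord is in third inversion (figured bass 4/2).

G minor seventh, third inversion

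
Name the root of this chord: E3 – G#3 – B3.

E

E, G#, B are the tones of an E major triad (E–G#–B), making E the root.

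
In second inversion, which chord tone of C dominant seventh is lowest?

G

In second inversion the fifth is lowest. For C dominant seventh (C–E–G–Bb) that is G.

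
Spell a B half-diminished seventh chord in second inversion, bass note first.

B half-diminished seventh is B–D–F–A. Second inversion puts the fifth (F) in the bass, with the remaining tones above: F, A, B, D.

F, A, B, D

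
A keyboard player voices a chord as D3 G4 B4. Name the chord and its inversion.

The distinct note names are D, G, B. Stacked in thirds they read G–B–D, which is a major triad on G.
D is the fifth of G major; fifth in the bass means second inversion (figured bass 6/4).

G major, second inversion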